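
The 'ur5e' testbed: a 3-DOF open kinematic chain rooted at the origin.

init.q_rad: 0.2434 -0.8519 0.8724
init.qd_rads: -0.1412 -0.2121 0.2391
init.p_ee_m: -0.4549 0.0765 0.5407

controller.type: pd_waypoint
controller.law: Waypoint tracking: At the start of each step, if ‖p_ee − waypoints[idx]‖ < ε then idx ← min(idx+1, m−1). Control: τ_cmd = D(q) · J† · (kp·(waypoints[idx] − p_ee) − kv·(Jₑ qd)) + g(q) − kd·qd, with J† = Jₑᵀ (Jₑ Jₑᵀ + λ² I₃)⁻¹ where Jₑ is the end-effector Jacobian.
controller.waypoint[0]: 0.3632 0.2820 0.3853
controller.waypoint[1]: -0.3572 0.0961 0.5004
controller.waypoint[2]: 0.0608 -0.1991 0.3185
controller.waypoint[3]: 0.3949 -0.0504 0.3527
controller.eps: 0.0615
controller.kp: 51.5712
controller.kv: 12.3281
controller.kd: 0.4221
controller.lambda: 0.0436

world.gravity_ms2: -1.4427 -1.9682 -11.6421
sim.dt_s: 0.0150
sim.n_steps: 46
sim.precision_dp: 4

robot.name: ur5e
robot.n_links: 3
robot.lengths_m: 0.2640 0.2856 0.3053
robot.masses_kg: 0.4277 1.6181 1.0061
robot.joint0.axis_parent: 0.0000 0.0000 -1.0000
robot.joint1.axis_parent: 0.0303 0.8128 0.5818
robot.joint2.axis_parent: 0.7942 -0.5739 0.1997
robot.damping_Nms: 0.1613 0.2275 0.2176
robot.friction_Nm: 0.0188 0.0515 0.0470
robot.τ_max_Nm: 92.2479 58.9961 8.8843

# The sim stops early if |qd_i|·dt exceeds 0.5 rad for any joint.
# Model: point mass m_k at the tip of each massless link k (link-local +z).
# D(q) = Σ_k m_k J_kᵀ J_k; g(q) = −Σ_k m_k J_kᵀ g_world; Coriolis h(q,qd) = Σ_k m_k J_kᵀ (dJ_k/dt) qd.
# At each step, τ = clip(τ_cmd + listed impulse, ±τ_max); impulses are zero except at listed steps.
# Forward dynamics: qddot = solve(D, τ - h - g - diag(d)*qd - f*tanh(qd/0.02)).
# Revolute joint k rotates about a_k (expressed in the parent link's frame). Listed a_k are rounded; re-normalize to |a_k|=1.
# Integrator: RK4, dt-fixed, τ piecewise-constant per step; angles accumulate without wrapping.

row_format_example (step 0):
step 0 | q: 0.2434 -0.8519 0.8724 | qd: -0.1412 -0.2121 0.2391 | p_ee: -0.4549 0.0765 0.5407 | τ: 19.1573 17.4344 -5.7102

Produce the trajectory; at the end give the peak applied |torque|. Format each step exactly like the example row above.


step 1 | q: 0.2664 -0.8380 0.9026 | qd: 3.1691 2.0277 3.6863 | p_ee: -0.4518 0.0773 0.5385 | τ: 14.5514 14.5776 -6.4068
step 2 | q: 0.3293 -0.7978 0.9692 | qd: 5.2172 3.3194 5.1325 | p_ee: -0.4423 0.0810 0.5366 | τ: 10.6571 12.2553 -5.9634
step 3 | q: 0.4175 -0.7425 1.0492 | qd: 6.5697 4.0566 5.5118 | p_ee: -0.4283 0.0874 0.5361 | τ: 7.4839 10.4822 -5.1480
step 4 | q: 0.5229 -0.6786 1.1307 | qd: 7.5284 4.4732 5.3575 | p_ee: -0.4114 0.0962 0.5370 | τ: 4.9784 9.1696 -4.3158
step 5 | q: 0.6410 -0.6099 1.2080 | qd: 8.2493 4.6978 4.9502 | p_ee: -0.3927 0.1069 0.5388 | τ: 3.0452 8.1975 -3.6050
step 6 | q: 0.7687 -0.5388 1.2782 | qd: 8.8074 4.7994 4.4335 | p_ee: -0.3728 0.1188 0.5413 | τ: 1.5853 7.4505 -3.0521
step 7 | q: 0.9038 -0.4668 1.3404 | qd: 9.2327 4.8163 3.8809 | p_ee: -0.3524 0.1314 0.5442 | τ: 0.5161 6.8300 -2.6500
step 8 | q: 1.0444 -0.3950 1.3944 | qd: 9.5308 4.7715 3.3323 | p_ee: -0.3318 0.1444 0.5472 | τ: -0.2255 6.2573 -2.3749
step 9 | q: 1.1885 -0.3243 1.4403 | qd: 9.6974 4.6813 2.8111 | p_ee: -0.3114 0.1571 0.5501 | τ: -0.6857 5.6729 -2.1991
step 10 | q: 1.3341 -0.2551 1.4787 | qd: 9.7296 4.5595 2.3336 | p_ee: -0.2916 0.1694 0.5528 | τ: -0.9013 5.0365 -2.0959
step 11 | q: 1.4793 -0.1878 1.5104 | qd: 9.6336 4.4193 1.9123 | p_ee: -0.2725 0.1807 0.5554 | τ: -0.9052 4.3234 -2.0423
step 12 | q: 1.6223 -0.1227 1.5363 | qd: 9.4285 4.2733 1.5560 | p_ee: -0.2546 0.1911 0.5576 | τ: -0.7303 3.5172 -2.0195
step 13 | q: 1.7616 -0.0598 1.5574 | qd: 9.1429 4.1317 1.2687 | p_ee: -0.2379 0.2002 0.5594 | τ: -0.4088 2.5938 -2.0129
step 14 | q: 1.8962 0.0011 1.5747 | qd: 8.8054 3.9983 1.0481 | p_ee: -0.2228 0.2083 0.5607 | τ: 0.0302 1.4953 -2.0120
step 15 | q: 2.0255 0.0599 1.5891 | qd: 8.4300 3.8631 0.8868 | p_ee: -0.2092 0.2155 0.5614 | τ: 0.5624 0.0962 -2.0105
step 16 | q: 2.1487 0.1165 1.6015 | qd: 7.9989 3.6919 0.7757 | p_ee: -0.1971 0.2220 0.5614 | τ: 1.1600 -1.8037 -2.0086
step 17 | q: 2.2645 0.1697 1.6125 | qd: 7.4502 3.4161 0.7107 | p_ee: -0.1864 0.2281 0.5606 | τ: 1.7696 -4.3524 -2.0166
step 18 | q: 2.3704 0.2173 1.6230 | qd: 6.6938 2.9406 0.6999 | p_ee: -0.1766 0.2343 0.5588 | τ: 2.3036 -7.2798 -2.0584
step 19 | q: 2.4631 0.2557 1.6338 | qd: 5.6922 2.2059 0.7581 | p_ee: -0.1671 0.2406 0.5562 | τ: 2.6867 -9.7019 -2.1622
step 20 | q: 2.5397 0.2817 1.6460 | qd: 4.5581 1.2741 0.8801 | p_ee: -0.1572 0.2472 0.5526 | τ: 2.9036 -10.7737 -2.3368
step 21 | q: 2.6000 0.2935 1.6603 | qd: 3.5138 0.3144 1.0244 | p_ee: -0.1462 0.2541 0.5483 | τ: 2.9628 -10.4016 -2.5579
step 22 | q: 2.6468 0.2921 1.6765 | qd: 2.7564 -0.4956 1.1399 | p_ee: -0.1336 0.2610 0.5435 | τ: 2.8585 -9.0467 -2.7848
step 23 | q: 2.6849 0.2802 1.6941 | qd: 2.3316 -1.0800 1.2013 | p_ee: -0.1193 0.2678 0.5383 | τ: 2.6032 -7.2334 -2.9859
step 24 | q: 2.7189 0.2615 1.7122 | qd: 2.2047 -1.4265 1.2119 | p_ee: -0.1033 0.2743 0.5328 | τ: 2.2241 -5.3901 -3.1479
step 25 | q: 2.7526 0.2390 1.7302 | qd: 2.2836 -1.5747 1.1881 | p_ee: -0.0859 0.2802 0.5272 | τ: 1.7734 -3.8359 -3.2701
step 26 | q: 2.7881 0.2152 1.7477 | qd: 2.4482 -1.5984 1.1436 | p_ee: -0.0675 0.2852 0.5216 | τ: 1.3186 -2.7362 -3.3565
step 27 | q: 2.8260 0.1915 1.7644 | qd: 2.5880 -1.5782 1.0835 | p_ee: -0.0483 0.2892 0.5161 | τ: 0.9174 -2.0882 -3.4114
step 28 | q: 2.8652 0.1679 1.7801 | qd: 2.6317 -1.5769 1.0069 | p_ee: -0.0287 0.2920 0.5107 | τ: 0.5994 -1.7789 -3.4384
step 29 | q: 2.9041 0.1439 1.7945 | qd: 2.5527 -1.6285 0.9119 | p_ee: -0.0091 0.2935 0.5056 | τ: 0.3658 -1.6654 -3.4408
step 30 | q: 2.9410 0.1186 1.8073 | qd: 2.3581 -1.7418 0.7983 | p_ee: 0.0102 0.2939 0.5007 | τ: 0.2010 -1.6223 -3.4222
step 31 | q: 2.9743 0.0913 1.8183 | qd: 2.0731 -1.9082 0.6674 | p_ee: 0.0292 0.2932 0.4961 | τ: 0.0830 -1.5545 -3.3858
step 32 | q: 3.0028 0.0612 1.8273 | qd: 1.7307 -2.1094 0.5221 | p_ee: 0.0477 0.2917 0.4918 | τ: -0.0107 -1.3962 -3.3345
step 33 | q: 3.0261 0.0280 1.8339 | qd: 1.3652 -2.3219 0.3663 | p_ee: 0.0656 0.2896 0.4876 | τ: -0.0999 -1.1096 -3.2714
step 34 | q: 3.0439 -0.0083 1.8383 | qd: 1.0077 -2.5222 0.2055 | p_ee: 0.0830 0.2870 0.4836 | τ: -0.2001 -0.6864 -3.1999
step 35 | q: 3.0566 -0.0474 1.8402 | qd: 0.6824 -2.6899 0.0461 | p_ee: 0.0998 0.2840 0.4797 | τ: -0.3203 -0.1453 -3.1238
step 36 | q: 3.0648 -0.0886 1.8398 | qd: 0.4113 -2.8089 -0.0916 | p_ee: 0.1161 0.2809 0.4758 | τ: -0.4653 0.4770 -3.0656
step 37 | q: 3.0693 -0.1312 1.8375 | qd: 0.1908 -2.8773 -0.2163 | p_ee: 0.1319 0.2776 0.4717 | τ: -0.6268 1.1352 -3.0101
step 38 | q: 3.0709 -0.1745 1.8335 | qd: 0.0161 -2.8969 -0.3284 | p_ee: 0.1470 0.2742 0.4676 | τ: -0.7962 1.7911 -2.9540
step 39 | q: 3.0702 -0.2177 1.8278 | qd: -0.1093 -2.8686 -0.4216 | p_ee: 0.1615 0.2708 0.4633 | τ: -0.9745 2.4158 -2.9017
step 40 | q: 3.0678 -0.2603 1.8209 | qd: -0.2064 -2.8061 -0.4992 | p_ee: 0.1754 0.2674 0.4590 | τ: -1.1422 2.9910 -2.8532
step 41 | q: 3.0642 -0.3016 1.8130 | qd: -0.2827 -2.7173 -0.5615 | p_ee: 0.1885 0.2641 0.4546 | τ: -1.2927 3.5082 -2.8102
step 42 | q: 3.0595 -0.3415 1.8042 | qd: -0.3425 -2.6088 -0.6089 | p_ee: 0.2009 0.2608 0.4501 | τ: -1.4233 3.9641 -2.7738
step 43 | q: 3.0541 -0.3797 1.7948 | qd: -0.3896 -2.4868 -0.6427 | p_ee: 0.2125 0.2577 0.4456 | τ: -1.5325 4.3598 -2.7443
step 44 | q: 3.0479 -0.4160 1.7850 | qd: -0.4268 -2.3563 -0.6644 | p_ee: 0.2233 0.2547 0.4412 | τ: -1.6198 4.6987 -2.7216
step 45 | q: 3.0413 -0.4503 1.7750 | qd: -0.4565 -2.2216 -0.6760 | p_ee: 0.2334 0.2519 0.4368 | τ: -1.6860 4.9853 -2.7050
step 46 | q: 3.0343 -0.4826 1.7648 | qd: -0.4803 -2.0860 -0.6792 | p_ee: 0.2427 0.2493 0.4326
max |τ| (N·m): 19.1573


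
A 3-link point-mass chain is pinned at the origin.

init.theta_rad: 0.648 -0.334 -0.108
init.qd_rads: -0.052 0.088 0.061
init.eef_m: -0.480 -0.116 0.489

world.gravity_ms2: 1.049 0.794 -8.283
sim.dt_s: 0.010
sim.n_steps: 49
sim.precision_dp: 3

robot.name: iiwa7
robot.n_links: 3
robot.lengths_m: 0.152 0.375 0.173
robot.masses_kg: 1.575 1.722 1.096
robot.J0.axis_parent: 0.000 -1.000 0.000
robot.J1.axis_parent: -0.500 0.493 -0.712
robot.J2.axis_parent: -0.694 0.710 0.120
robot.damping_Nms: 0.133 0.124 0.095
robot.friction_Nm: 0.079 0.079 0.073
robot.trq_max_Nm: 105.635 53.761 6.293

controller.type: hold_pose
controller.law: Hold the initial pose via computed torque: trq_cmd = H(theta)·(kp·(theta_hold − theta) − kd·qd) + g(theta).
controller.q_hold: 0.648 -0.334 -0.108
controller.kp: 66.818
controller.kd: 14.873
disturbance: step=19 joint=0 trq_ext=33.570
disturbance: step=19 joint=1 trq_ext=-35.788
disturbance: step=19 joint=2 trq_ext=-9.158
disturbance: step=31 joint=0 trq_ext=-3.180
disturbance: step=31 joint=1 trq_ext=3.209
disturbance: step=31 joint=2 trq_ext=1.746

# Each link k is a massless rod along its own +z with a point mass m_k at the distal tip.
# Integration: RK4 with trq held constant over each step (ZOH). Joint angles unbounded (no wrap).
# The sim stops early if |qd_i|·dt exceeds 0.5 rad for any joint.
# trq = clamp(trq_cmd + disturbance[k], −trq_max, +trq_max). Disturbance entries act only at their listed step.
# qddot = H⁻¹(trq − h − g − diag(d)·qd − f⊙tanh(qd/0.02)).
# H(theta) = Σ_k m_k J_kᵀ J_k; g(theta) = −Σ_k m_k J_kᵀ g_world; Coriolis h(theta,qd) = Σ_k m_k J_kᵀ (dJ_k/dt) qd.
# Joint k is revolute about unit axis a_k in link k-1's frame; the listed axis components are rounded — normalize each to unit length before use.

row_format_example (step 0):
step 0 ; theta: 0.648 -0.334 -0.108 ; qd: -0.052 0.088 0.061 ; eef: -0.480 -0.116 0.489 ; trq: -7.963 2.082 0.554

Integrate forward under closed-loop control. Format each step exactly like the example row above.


step 1 ; theta: 0.648 -0.333 -0.108 ; qd: -0.044 0.080 0.018 ; eef: -0.480 -0.115 0.490 ; trq: -8.096 2.161 0.583
step 2 ; theta: 0.647 -0.332 -0.108 ; qd: -0.037 0.066 0.011 ; eef: -0.479 -0.115 0.490 ; trq: -8.216 2.233 0.603
step 3 ; theta: 0.647 -0.332 -0.107 ; qd: -0.031 0.052 0.008 ; eef: -0.479 -0.115 0.490 ; trq: -8.325 2.298 0.620
step 4 ; theta: 0.646 -0.331 -0.107 ; qd: -0.026 0.040 0.007 ; eef: -0.479 -0.115 0.491 ; trq: -8.424 2.357 0.635
step 5 ; theta: 0.646 -0.331 -0.107 ; qd: -0.021 0.029 0.006 ; eef: -0.479 -0.114 0.491 ; trq: -8.513 2.409 0.649
step 6 ; theta: 0.646 -0.331 -0.107 ; qd: -0.017 0.020 0.005 ; eef: -0.479 -0.114 0.491 ; trq: -8.593 2.455 0.661
step 7 ; theta: 0.646 -0.331 -0.107 ; qd: -0.013 0.013 0.004 ; eef: -0.479 -0.114 0.491 ; trq: -8.664 2.495 0.672
step 8 ; theta: 0.646 -0.330 -0.107 ; qd: -0.010 0.008 0.003 ; eef: -0.478 -0.114 0.491 ; trq: -8.727 2.528 0.680
step 9 ; theta: 0.646 -0.330 -0.107 ; qd: -0.007 0.003 0.002 ; eef: -0.478 -0.114 0.491 ; trq: -8.783 2.556 0.688
step 10 ; theta: 0.646 -0.330 -0.107 ; qd: -0.004 0.000 0.001 ; eef: -0.478 -0.114 0.491 ; trq: -8.832 2.579 0.694
step 11 ; theta: 0.646 -0.330 -0.107 ; qd: -0.002 -0.002 0.001 ; eef: -0.478 -0.114 0.491 ; trq: -8.874 2.597 0.699
step 12 ; theta: 0.646 -0.330 -0.107 ; qd: 0.000 -0.004 0.000 ; eef: -0.478 -0.114 0.491 ; trq: -8.911 2.613 0.703
step 13 ; theta: 0.646 -0.330 -0.107 ; qd: 0.002 -0.005 0.000 ; eef: -0.478 -0.114 0.491 ; trq: -8.943 2.626 0.706
step 14 ; theta: 0.646 -0.331 -0.107 ; qd: 0.003 -0.006 -0.000 ; eef: -0.478 -0.114 0.491 ; trq: -8.971 2.637 0.709
step 15 ; theta: 0.646 -0.331 -0.107 ; qd: 0.005 -0.006 -0.000 ; eef: -0.478 -0.114 0.491 ; trq: -8.996 2.647 0.712
step 16 ; theta: 0.646 -0.331 -0.107 ; qd: 0.005 -0.007 -0.000 ; eef: -0.478 -0.114 0.491 ; trq: -9.017 2.655 0.714
step 17 ; theta: 0.646 -0.331 -0.107 ; qd: 0.006 -0.007 -0.000 ; eef: -0.479 -0.114 0.491 ; trq: -9.035 2.662 0.716
step 18 ; theta: 0.646 -0.331 -0.107 ; qd: 0.007 -0.008 -0.000 ; eef: -0.479 -0.114 0.491 ; trq: -9.051 2.668 0.718
step 19 ; theta: 0.646 -0.331 -0.107 ; qd: 0.007 -0.008 -0.000 ; eef: -0.479 -0.114 0.491 ; trq: 24.505 -33.115 -6.293
step 20 ; theta: 0.646 -0.339 -0.100 ; qd: 0.015 -1.631 1.427 ; eef: -0.479 -0.116 0.490 ; trq: -14.197 8.108 1.801
step 21 ; theta: 0.646 -0.354 -0.088 ; qd: 0.021 -1.324 1.032 ; eef: -0.480 -0.119 0.488 ; trq: -13.678 7.508 1.703
step 22 ; theta: 0.646 -0.366 -0.079 ; qd: 0.024 -1.063 0.716 ; eef: -0.481 -0.122 0.487 ; trq: -13.200 6.965 1.611
step 23 ; theta: 0.647 -0.375 -0.073 ; qd: 0.025 -0.842 0.463 ; eef: -0.481 -0.124 0.486 ; trq: -12.762 6.476 1.525
step 24 ; theta: 0.647 -0.383 -0.070 ; qd: 0.025 -0.653 0.264 ; eef: -0.482 -0.126 0.484 ; trq: -12.363 6.035 1.444
step 25 ; theta: 0.647 -0.389 -0.068 ; qd: 0.024 -0.493 0.107 ; eef: -0.482 -0.128 0.483 ; trq: -11.999 5.638 1.371
step 26 ; theta: 0.647 -0.393 -0.067 ; qd: 0.022 -0.361 -0.001 ; eef: -0.483 -0.129 0.482 ; trq: -11.670 5.280 1.300
step 27 ; theta: 0.648 -0.396 -0.067 ; qd: 0.020 -0.264 -0.023 ; eef: -0.483 -0.130 0.482 ; trq: -11.372 4.959 1.222
step 28 ; theta: 0.648 -0.398 -0.068 ; qd: 0.018 -0.186 -0.022 ; eef: -0.483 -0.131 0.481 ; trq: -11.104 4.670 1.148
step 29 ; theta: 0.648 -0.400 -0.068 ; qd: 0.016 -0.118 -0.021 ; eef: -0.483 -0.131 0.481 ; trq: -10.863 4.411 1.081
step 30 ; theta: 0.648 -0.401 -0.068 ; qd: 0.014 -0.059 -0.019 ; eef: -0.484 -0.132 0.481 ; trq: -10.646 4.179 1.022
step 31 ; theta: 0.648 -0.401 -0.068 ; qd: 0.012 -0.010 -0.017 ; eef: -0.484 -0.132 0.480 ; trq: -13.632 7.182 2.715
step 32 ; theta: 0.648 -0.401 -0.065 ; qd: 0.006 -0.007 0.564 ; eef: -0.484 -0.132 0.481 ; trq: -9.796 3.305 0.672
step 33 ; theta: 0.648 -0.401 -0.061 ; qd: 0.004 0.054 0.379 ; eef: -0.483 -0.131 0.481 ; trq: -9.696 3.210 0.676
step 34 ; theta: 0.648 -0.400 -0.058 ; qd: 0.002 0.101 0.235 ; eef: -0.483 -0.130 0.482 ; trq: -9.608 3.130 0.679
step 35 ; theta: 0.648 -0.399 -0.056 ; qd: 0.000 0.138 0.120 ; eef: -0.483 -0.129 0.482 ; trq: -9.530 3.061 0.681
step 36 ; theta: 0.648 -0.397 -0.055 ; qd: -0.001 0.166 0.029 ; eef: -0.483 -0.129 0.482 ; trq: -9.462 3.001 0.683
step 37 ; theta: 0.648 -0.395 -0.055 ; qd: -0.002 0.177 -0.002 ; eef: -0.483 -0.128 0.483 ; trq: -9.402 2.949 0.675
step 38 ; theta: 0.648 -0.394 -0.055 ; qd: -0.003 0.179 -0.004 ; eef: -0.483 -0.128 0.483 ; trq: -9.351 2.904 0.665
step 39 ; theta: 0.648 -0.392 -0.055 ; qd: -0.004 0.180 -0.005 ; eef: -0.483 -0.127 0.483 ; trq: -9.305 2.865 0.655
step 40 ; theta: 0.648 -0.390 -0.055 ; qd: -0.004 0.179 -0.005 ; eef: -0.483 -0.127 0.484 ; trq: -9.266 2.831 0.647
step 41 ; theta: 0.648 -0.388 -0.055 ; qd: -0.004 0.176 -0.006 ; eef: -0.482 -0.126 0.484 ; trq: -9.232 2.802 0.639
step 42 ; theta: 0.648 -0.387 -0.055 ; qd: -0.005 0.174 -0.006 ; eef: -0.482 -0.125 0.484 ; trq: -9.203 2.778 0.633
step 43 ; theta: 0.648 -0.385 -0.056 ; qd: -0.005 0.170 -0.006 ; eef: -0.482 -0.125 0.485 ; trq: -9.178 2.757 0.628
step 44 ; theta: 0.648 -0.383 -0.056 ; qd: -0.005 0.166 -0.006 ; eef: -0.482 -0.124 0.485 ; trq: -9.156 2.740 0.624
step 45 ; theta: 0.648 -0.382 -0.056 ; qd: -0.005 0.161 -0.006 ; eef: -0.482 -0.124 0.485 ; trq: -9.138 2.726 0.621
step 46 ; theta: 0.648 -0.380 -0.056 ; qd: -0.005 0.156 -0.006 ; eef: -0.482 -0.123 0.486 ; trq: -9.123 2.714 0.618
step 47 ; theta: 0.648 -0.378 -0.056 ; qd: -0.005 0.151 -0.006 ; eef: -0.482 -0.123 0.486 ; trq: -9.110 2.705 0.616
step 48 ; theta: 0.648 -0.377 -0.056 ; qd: -0.005 0.145 -0.006 ; eef: -0.481 -0.122 0.486 ; trq: -9.100 2.698 0.614
step 49 ; theta: 0.648 -0.376 -0.056 ; qd: -0.005 0.140 -0.006 ; eef: -0.481 -0.122 0.487


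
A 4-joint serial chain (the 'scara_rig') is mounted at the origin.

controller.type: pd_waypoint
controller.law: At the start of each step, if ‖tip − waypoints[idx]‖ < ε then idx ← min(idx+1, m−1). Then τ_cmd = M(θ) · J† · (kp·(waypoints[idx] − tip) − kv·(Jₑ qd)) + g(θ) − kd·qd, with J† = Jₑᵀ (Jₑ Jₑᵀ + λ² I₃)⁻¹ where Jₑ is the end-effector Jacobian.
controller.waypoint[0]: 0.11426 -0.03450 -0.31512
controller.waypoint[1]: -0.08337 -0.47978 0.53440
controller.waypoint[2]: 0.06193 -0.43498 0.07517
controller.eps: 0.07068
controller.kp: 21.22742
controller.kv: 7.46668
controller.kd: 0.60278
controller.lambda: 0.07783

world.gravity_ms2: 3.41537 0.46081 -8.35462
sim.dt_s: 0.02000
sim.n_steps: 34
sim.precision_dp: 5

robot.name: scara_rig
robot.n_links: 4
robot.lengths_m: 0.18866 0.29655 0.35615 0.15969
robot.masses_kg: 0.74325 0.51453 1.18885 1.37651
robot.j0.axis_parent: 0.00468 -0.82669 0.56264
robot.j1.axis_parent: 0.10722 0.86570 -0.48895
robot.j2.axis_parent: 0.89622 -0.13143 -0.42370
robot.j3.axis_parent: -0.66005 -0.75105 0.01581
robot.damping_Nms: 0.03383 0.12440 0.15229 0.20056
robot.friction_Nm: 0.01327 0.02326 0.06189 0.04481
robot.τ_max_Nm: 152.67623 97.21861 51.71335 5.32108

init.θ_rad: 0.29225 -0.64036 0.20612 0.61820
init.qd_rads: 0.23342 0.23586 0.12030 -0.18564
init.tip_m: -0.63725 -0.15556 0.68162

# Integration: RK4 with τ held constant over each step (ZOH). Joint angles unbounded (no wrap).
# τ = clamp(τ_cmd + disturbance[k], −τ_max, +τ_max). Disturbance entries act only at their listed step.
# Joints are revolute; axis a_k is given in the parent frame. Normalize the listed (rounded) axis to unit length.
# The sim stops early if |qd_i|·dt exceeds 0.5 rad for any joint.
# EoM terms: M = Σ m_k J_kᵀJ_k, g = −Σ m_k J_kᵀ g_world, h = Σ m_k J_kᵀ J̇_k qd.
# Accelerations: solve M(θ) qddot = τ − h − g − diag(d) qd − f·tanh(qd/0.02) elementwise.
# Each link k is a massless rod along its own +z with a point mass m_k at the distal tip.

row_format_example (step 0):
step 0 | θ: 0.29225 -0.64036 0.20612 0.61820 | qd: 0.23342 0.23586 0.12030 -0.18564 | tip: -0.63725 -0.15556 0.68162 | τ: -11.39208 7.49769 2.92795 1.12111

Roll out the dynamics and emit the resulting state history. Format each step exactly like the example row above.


step 1 | θ: 0.28136 -0.65141 0.21666 0.63751 | qd: -1.31302 -1.34149 0.91361 2.00576 | tip: -0.63550 -0.15697 0.67924 | τ: -10.03858 8.41929 2.13904 -0.41187
step 2 | θ: 0.24774 -0.68582 0.23868 0.68415 | qd: -2.03959 -2.09091 1.28074 2.62692 | tip: -0.63084 -0.15811 0.67323 | τ: -8.38551 7.96977 1.57057 -0.72509
step 3 | θ: 0.20439 -0.72990 0.26648 0.74032 | qd: -2.29882 -2.32219 1.49681 2.97089 | tip: -0.62418 -0.15942 0.66593 | τ: -6.90596 7.07654 1.14704 -0.82441
step 4 | θ: 0.15699 -0.77768 0.29781 0.80100 | qd: -2.44715 -2.46259 1.63680 3.09004 | tip: -0.61602 -0.16097 0.65798 | τ: -5.56498 6.18256 0.78205 -0.78609
step 5 | θ: 0.10743 -0.82753 0.33157 0.86366 | qd: -2.51554 -2.53065 1.74050 3.17119 | tip: -0.60668 -0.16279 0.64955 | τ: -4.42557 5.38557 0.46024 -0.74775
step 6 | θ: 0.05682 -0.87858 0.36714 0.92755 | qd: -2.55259 -2.58326 1.81773 3.21488 | tip: -0.59643 -0.16488 0.64059 | τ: -3.46875 4.73095 0.16359 -0.71076
step 7 | θ: 0.00574 -0.93055 0.40405 0.99220 | qd: -2.56295 -2.62191 1.87550 3.24732 | tip: -0.58545 -0.16724 0.63106 | τ: -2.68637 4.21644 -0.11586 -0.69043
step 8 | θ: -0.04536 -0.98322 0.44195 1.05739 | qd: -2.55423 -2.65410 1.91634 3.26976 | tip: -0.57392 -0.16985 0.62089 | τ: -2.05996 3.83415 -0.38475 -0.68400
step 9 | θ: -0.09612 -1.03648 0.48053 1.12296 | qd: -2.52805 -2.68008 1.94218 3.28619 | tip: -0.56199 -0.17271 0.61003 | τ: -1.57238 3.56974 -0.64721 -0.69035
step 10 | θ: -0.14619 -1.09020 0.51948 1.18881 | qd: -2.48594 -2.70054 1.95410 3.29734 | tip: -0.54978 -0.17582 0.59848 | τ: -1.20632 3.40866 -0.90597 -0.70628
step 11 | θ: -0.19528 -1.14429 0.55854 1.25483 | qd: -2.42853 -2.71533 1.95285 3.30385 | tip: -0.53741 -0.17918 0.58623 | τ: -0.94576 3.33641 -1.16248 -0.72885
step 12 | θ: -0.24307 -1.19861 0.59745 1.32093 | qd: -2.35625 -2.72426 1.93892 3.30584 | tip: -0.52498 -0.18278 0.57329 | τ: -0.77609 3.33948 -1.41723 -0.75513
step 13 | θ: -0.28928 -1.25305 0.63596 1.38703 | qd: -2.26934 -2.72714 1.91262 3.30323 | tip: -0.51258 -0.18663 0.55971 | τ: -0.68426 3.40552 -1.66993 -0.78245
step 14 | θ: -0.33361 -1.30750 0.67382 1.45304 | qd: -2.16801 -2.72386 1.87406 3.29578 | tip: -0.50028 -0.19072 0.54552 | τ: -0.65873 3.52343 -1.91966 -0.80843
step 15 | θ: -0.37578 -1.36182 0.71079 1.51884 | qd: -2.05243 -2.71440 1.82321 3.28312 | tip: -0.48816 -0.19505 0.53077 | τ: -0.68940 3.68336 -2.16503 -0.83098
step 16 | θ: -0.41550 -1.41590 0.74662 1.58433 | qd: -1.92284 -2.69890 1.75989 3.26480 | tip: -0.47629 -0.19964 0.51553 | τ: -0.76751 3.87664 -2.40426 -0.84831
step 17 | θ: -0.45250 -1.46962 0.78106 1.64941 | qd: -1.77961 -2.67763 1.68375 3.24034 | tip: -0.46471 -0.20447 0.49984 | τ: -0.88541 4.09565 -2.63528 -0.85891
step 18 | θ: -0.48651 -1.52286 0.81384 1.71392 | qd: -1.62322 -2.65102 1.59428 3.20921 | tip: -0.45348 -0.20955 0.48378 | τ: -1.03643 4.33372 -2.85573 -0.86152
step 19 | θ: -0.51727 -1.57552 0.84470 1.77775 | qd: -1.45436 -2.61960 1.49085 3.17092 | tip: -0.44263 -0.21488 0.46740 | τ: -1.21473 4.58500 -3.06304 -0.85514
step 20 | θ: -0.54455 -1.62753 0.87335 1.84075 | qd: -1.27392 -2.58403 1.37271 3.12499 | tip: -0.43222 -0.22045 0.45076 | τ: -1.41506 4.84424 -3.25441 -0.83893
step 21 | θ: -0.56811 -1.67878 0.89948 1.90275 | qd: -1.08308 -2.54500 1.23907 3.07100 | tip: -0.42226 -0.22626 0.43391 | τ: -1.63270 5.10672 -3.42684 -0.81225
step 22 | θ: -0.58777 -1.72924 0.92278 1.96359 | qd: -0.88327 -2.50325 1.08914 3.00855 | tip: -0.41278 -0.23230 0.41691 | τ: -1.86330 5.36804 -3.57709 -0.77456
step 23 | θ: -0.60336 -1.77884 0.94291 2.02311 | qd: -0.67627 -2.45942 0.92224 2.93729 | tip: -0.40381 -0.23856 0.39979 | τ: -2.10278 5.62404 -3.70171 -0.72542
step 24 | θ: -0.61476 -1.82755 0.95954 2.08112 | qd: -0.46419 -2.41411 0.73791 2.85689 | tip: -0.39535 -0.24503 0.38261 | τ: -2.34733 5.87069 -3.79700 -0.66445
step 25 | θ: -0.62189 -1.87535 0.97230 2.13743 | qd: -0.24951 -2.36772 0.53598 2.76707 | tip: -0.38740 -0.25170 0.36539 | τ: -2.59335 6.10402 -3.85905 -0.59135
step 26 | θ: -0.62472 -1.92221 0.98086 2.19187 | qd: -0.03516 -2.32061 0.31667 2.66760 | tip: -0.37998 -0.25855 0.34816 | τ: -2.83748 6.32019 -3.88373 -0.50587
step 27 | θ: -0.62339 -1.96821 0.98484 2.24418 | qd: 0.16407 -2.28431 0.07635 2.55295 | tip: -0.37308 -0.26556 0.33095 | τ: -3.07167 6.52492 -3.86535 -0.40467
step 28 | θ: -0.61792 -2.01321 0.98407 2.29418 | qd: 0.38497 -2.21297 -0.15199 2.43685 | tip: -0.36668 -0.27271 0.31379 | τ: -3.30265 6.67630 -3.82667 -0.29706
step 29 | θ: -0.60820 -2.05687 0.97860 2.34172 | qd: 0.58321 -2.15509 -0.39959 2.30541 | tip: -0.36076 -0.28000 0.29668 | τ: -3.52364 6.81453 -3.73542 -0.17357
step 30 | θ: -0.59470 -2.09942 0.96802 2.38656 | qd: 0.76280 -2.10256 -0.66354 2.16709 | tip: -0.35530 -0.28736 0.27962 | τ: -3.73385 6.92909 -3.58729 -0.04013
step 31 | θ: -0.57778 -2.14092 0.95206 2.42860 | qd: 0.92559 -2.04897 -0.93775 2.02393 | tip: -0.35030 -0.29476 0.26256 | τ: -3.93302 7.01295 -3.38344 0.10163
step 32 | θ: -0.55777 -2.18131 0.93056 2.46773 | qd: 1.06971 -1.99262 -1.21808 1.87641 | tip: -0.34571 -0.30213 0.24547 | τ: -4.12111 7.06478 -3.12504 0.25089
step 33 | θ: -0.53509 -2.22055 0.90343 2.50387 | qd: 1.19365 -1.93237 -1.50058 1.72575 | tip: -0.34149 -0.30942 0.22829 | τ: -4.29900 7.08525 -2.81468 0.40611
step 34 | θ: -0.51014 -2.25853 0.87067 2.53699 | qd: 1.29686 -1.86729 -1.78141 1.57357 | tip: -0.33760 -0.31655 0.21097


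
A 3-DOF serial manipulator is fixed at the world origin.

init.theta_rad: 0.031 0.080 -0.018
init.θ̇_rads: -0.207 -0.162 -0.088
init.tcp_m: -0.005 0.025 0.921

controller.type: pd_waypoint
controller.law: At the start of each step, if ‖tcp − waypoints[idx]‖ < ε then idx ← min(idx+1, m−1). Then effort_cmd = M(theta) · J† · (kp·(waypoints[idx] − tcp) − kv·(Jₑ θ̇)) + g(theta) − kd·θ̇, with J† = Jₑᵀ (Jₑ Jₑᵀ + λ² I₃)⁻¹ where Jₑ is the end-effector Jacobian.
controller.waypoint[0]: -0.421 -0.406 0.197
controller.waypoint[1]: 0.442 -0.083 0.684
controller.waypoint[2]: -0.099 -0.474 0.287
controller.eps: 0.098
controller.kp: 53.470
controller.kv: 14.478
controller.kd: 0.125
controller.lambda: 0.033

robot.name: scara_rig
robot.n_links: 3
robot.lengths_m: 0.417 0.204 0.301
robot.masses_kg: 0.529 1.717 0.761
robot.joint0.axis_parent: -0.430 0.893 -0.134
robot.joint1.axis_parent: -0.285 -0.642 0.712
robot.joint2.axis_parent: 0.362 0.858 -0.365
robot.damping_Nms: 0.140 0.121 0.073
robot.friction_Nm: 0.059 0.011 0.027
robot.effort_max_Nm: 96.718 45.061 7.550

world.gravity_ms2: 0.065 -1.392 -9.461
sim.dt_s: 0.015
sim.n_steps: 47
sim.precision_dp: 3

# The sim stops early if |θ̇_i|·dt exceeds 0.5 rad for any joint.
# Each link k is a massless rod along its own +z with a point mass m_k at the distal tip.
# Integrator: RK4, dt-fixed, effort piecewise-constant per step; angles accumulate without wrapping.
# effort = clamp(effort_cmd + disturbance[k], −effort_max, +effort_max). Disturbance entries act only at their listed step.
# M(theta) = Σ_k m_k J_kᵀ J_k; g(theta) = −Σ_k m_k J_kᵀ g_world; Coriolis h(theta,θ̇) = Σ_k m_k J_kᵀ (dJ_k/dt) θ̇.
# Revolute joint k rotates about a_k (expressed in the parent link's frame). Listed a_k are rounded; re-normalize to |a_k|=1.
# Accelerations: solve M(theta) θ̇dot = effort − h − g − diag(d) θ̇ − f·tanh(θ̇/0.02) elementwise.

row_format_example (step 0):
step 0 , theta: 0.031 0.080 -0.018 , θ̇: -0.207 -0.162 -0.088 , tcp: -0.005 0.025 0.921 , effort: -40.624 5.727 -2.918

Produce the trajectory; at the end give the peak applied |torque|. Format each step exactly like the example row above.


step 1 , theta: 0.024 0.072 -0.022 , θ̇: -0.764 -0.877 -0.430 , tcp: -0.010 0.021 0.921 , effort: -29.992 4.034 -2.213
step 2 , theta: 0.009 0.054 -0.031 , θ̇: -1.183 -1.477 -0.773 , tcp: -0.018 0.014 0.921 , effort: -20.681 2.339 -1.630
step 3 , theta: -0.011 0.027 -0.047 , θ̇: -1.492 -2.118 -1.275 , tcp: -0.030 0.004 0.921 , effort: -12.190 0.578 -1.140
step 4 , theta: -0.035 -0.011 -0.072 , θ̇: -1.715 -2.931 -2.072 , tcp: -0.044 -0.008 0.921 , effort: -4.108 -1.373 -0.719
step 5 , theta: -0.062 -0.063 -0.112 , θ̇: -1.865 -4.061 -3.318 , tcp: -0.059 -0.021 0.919 , effort: 3.371 -3.557 -0.352
step 6 , theta: -0.091 -0.136 -0.176 , θ̇: -1.959 -5.642 -5.146 , tcp: -0.075 -0.036 0.917 , effort: 8.519 -5.636 -0.037
step 7 , theta: -0.120 -0.237 -0.271 , θ̇: -2.015 -7.652 -7.473 , tcp: -0.091 -0.051 0.912 , effort: 7.994 -6.594 0.184
step 8 , theta: -0.151 -0.367 -0.401 , θ̇: -2.061 -9.672 -9.706 , tcp: -0.105 -0.065 0.905 , effort: 0.980 -5.565 0.249
step 9 , theta: -0.183 -0.523 -0.556 , θ̇: -2.125 -11.039 -10.995 , tcp: -0.118 -0.080 0.894 , effort: -7.352 -3.291 0.154
step 10 , theta: -0.215 -0.692 -0.722 , θ̇: -2.219 -11.515 -11.112 , tcp: -0.128 -0.093 0.880 , effort: -11.998 -1.145 -0.017
step 11 , theta: -0.249 -0.863 -0.884 , θ̇: -2.337 -11.361 -10.474 , tcp: -0.137 -0.108 0.863 , effort: -12.412 0.359 -0.177
step 12 , theta: -0.285 -1.030 -1.034 , θ̇: -2.465 -10.886 -9.518 , tcp: -0.146 -0.123 0.844 , effort: -10.101 1.327 -0.295
step 13 , theta: -0.323 -1.189 -1.169 , θ̇: -2.592 -10.269 -8.482 , tcp: -0.155 -0.139 0.823 , effort: -6.496 1.962 -0.374
step 14 , theta: -0.363 -1.337 -1.288 , θ̇: -2.711 -9.586 -7.463 , tcp: -0.165 -0.156 0.802 , effort: -2.504 2.405 -0.425
step 15 , theta: -0.404 -1.476 -1.393 , θ̇: -2.818 -8.872 -6.499 , tcp: -0.175 -0.175 0.780 , effort: 1.387 2.733 -0.458
step 16 , theta: -0.447 -1.603 -1.484 , θ̇: -2.911 -8.144 -5.607 , tcp: -0.187 -0.193 0.757 , effort: 4.943 2.986 -0.479
step 17 , theta: -0.491 -1.720 -1.562 , θ̇: -2.986 -7.413 -4.795 , tcp: -0.200 -0.212 0.735 , effort: 8.074 3.187 -0.492
step 18 , theta: -0.537 -1.826 -1.628 , θ̇: -3.041 -6.693 -4.071 , tcp: -0.214 -0.231 0.712 , effort: 10.763 3.346 -0.499
step 19 , theta: -0.582 -1.921 -1.684 , θ̇: -3.075 -5.999 -3.441 , tcp: -0.229 -0.250 0.689 , effort: 13.026 3.471 -0.499
step 20 , theta: -0.629 -2.006 -1.732 , θ̇: -3.084 -5.347 -2.907 , tcp: -0.244 -0.268 0.666 , effort: 14.896 3.568 -0.491
step 21 , theta: -0.675 -2.082 -1.772 , θ̇: -3.067 -4.748 -2.467 , tcp: -0.259 -0.286 0.643 , effort: 16.409 3.640 -0.476
step 22 , theta: -0.720 -2.149 -1.806 , θ̇: -3.025 -4.211 -2.116 , tcp: -0.273 -0.303 0.620 , effort: 17.603 3.690 -0.453
step 23 , theta: -0.765 -2.208 -1.836 , θ̇: -2.960 -3.737 -1.844 , tcp: -0.288 -0.319 0.597 , effort: 18.517 3.721 -0.424
step 24 , theta: -0.809 -2.261 -1.862 , θ̇: -2.875 -3.327 -1.639 , tcp: -0.301 -0.333 0.575 , effort: 19.188 3.734 -0.388
step 25 , theta: -0.851 -2.308 -1.885 , θ̇: -2.772 -2.975 -1.487 , tcp: -0.314 -0.347 0.553 , effort: 19.650 3.730 -0.349
step 26 , theta: -0.892 -2.351 -1.907 , θ̇: -2.656 -2.676 -1.377 , tcp: -0.327 -0.359 0.531 , effort: 19.936 3.712 -0.308
step 27 , theta: -0.931 -2.389 -1.927 , θ̇: -2.530 -2.421 -1.297 , tcp: -0.338 -0.370 0.510 , effort: 20.077 3.680 -0.265
step 28 , theta: -0.968 -2.424 -1.946 , θ̇: -2.399 -2.205 -1.239 , tcp: -0.348 -0.380 0.490 , effort: 20.098 3.636 -0.223
step 29 , theta: -1.003 -2.455 -1.964 , θ̇: -2.264 -2.021 -1.195 , tcp: -0.358 -0.389 0.470 , effort: 20.025 3.583 -0.182
step 30 , theta: -1.036 -2.484 -1.982 , θ̇: -2.128 -1.863 -1.162 , tcp: -0.366 -0.397 0.451 , effort: 19.876 3.521 -0.144
step 31 , theta: -1.067 -2.511 -1.999 , θ̇: -1.993 -1.727 -1.133 , tcp: -0.374 -0.404 0.433 , effort: 19.669 3.453 -0.108
step 32 , theta: -1.096 -2.536 -2.016 , θ̇: -1.861 -1.609 -1.108 , tcp: -0.380 -0.409 0.416 , effort: 19.420 3.381 -0.075
step 33 , theta: -1.123 -2.560 -2.032 , θ̇: -1.733 -1.506 -1.084 , tcp: -0.386 -0.415 0.401 , effort: 19.141 3.305 -0.045
step 34 , theta: -1.148 -2.581 -2.048 , θ̇: -1.610 -1.415 -1.061 , tcp: -0.392 -0.419 0.385 , effort: 18.842 3.228 -0.019
step 35 , theta: -1.171 -2.602 -2.064 , θ̇: -1.492 -1.334 -1.037 , tcp: -0.397 -0.423 0.371 , effort: 18.531 3.150 0.005
step 36 , theta: -1.193 -2.622 -2.079 , θ̇: -1.380 -1.262 -1.013 , tcp: -0.401 -0.426 0.358 , effort: 18.215 3.073 0.026
step 37 , theta: -1.212 -2.640 -2.094 , θ̇: -1.275 -1.198 -0.988 , tcp: -0.405 -0.429 0.346 , effort: 17.900 2.997 0.045
step 38 , theta: -1.231 -2.658 -2.109 , θ̇: -1.176 -1.140 -0.963 , tcp: -0.408 -0.431 0.334 , effort: 17.590 2.923 0.061
step 39 , theta: -1.248 -2.674 -2.123 , θ̇: -1.082 -1.087 -0.938 , tcp: -0.411 -0.433 0.324 , effort: 17.288 2.851 0.075
step 40 , theta: -1.263 -2.690 -2.137 , θ̇: -0.995 -1.039 -0.912 , tcp: -0.413 -0.435 0.314 , effort: 16.997 2.783 0.088
step 41 , theta: -1.278 -2.705 -2.151 , θ̇: -0.914 -0.995 -0.886 , tcp: -0.416 -0.436 0.305 , effort: 16.718 2.717 0.098
step 42 , theta: -1.291 -2.720 -2.164 , θ̇: -0.839 -0.955 -0.861 , tcp: -0.417 -0.437 0.296 , effort: 16.452 2.655 0.108
step 43 , theta: -1.303 -2.734 -2.176 , θ̇: -0.769 -0.918 -0.835 , tcp: -0.419 -0.438 0.288 , effort: 44.134 -4.969 4.479
step 44 , theta: -1.306 -2.774 -2.201 , θ̇: 0.360 -4.385 -2.433 , tcp: -0.416 -0.437 0.284 , effort: 37.560 -3.220 3.704
step 45 , theta: -1.294 -2.858 -2.244 , θ̇: 1.180 -6.704 -3.130 , tcp: -0.404 -0.434 0.286 , effort: 34.154 -1.686 2.853
step 46 , theta: -1.272 -2.969 -2.291 , θ̇: 1.796 -8.147 -3.184 , tcp: -0.386 -0.429 0.291 , effort: 33.093 -0.427 1.946
step 47 , theta: -1.241 -3.098 -2.337 , θ̇: 2.285 -8.949 -2.857 , tcp: -0.364 -0.425 0.298
max |effort| (N·m): 44.134


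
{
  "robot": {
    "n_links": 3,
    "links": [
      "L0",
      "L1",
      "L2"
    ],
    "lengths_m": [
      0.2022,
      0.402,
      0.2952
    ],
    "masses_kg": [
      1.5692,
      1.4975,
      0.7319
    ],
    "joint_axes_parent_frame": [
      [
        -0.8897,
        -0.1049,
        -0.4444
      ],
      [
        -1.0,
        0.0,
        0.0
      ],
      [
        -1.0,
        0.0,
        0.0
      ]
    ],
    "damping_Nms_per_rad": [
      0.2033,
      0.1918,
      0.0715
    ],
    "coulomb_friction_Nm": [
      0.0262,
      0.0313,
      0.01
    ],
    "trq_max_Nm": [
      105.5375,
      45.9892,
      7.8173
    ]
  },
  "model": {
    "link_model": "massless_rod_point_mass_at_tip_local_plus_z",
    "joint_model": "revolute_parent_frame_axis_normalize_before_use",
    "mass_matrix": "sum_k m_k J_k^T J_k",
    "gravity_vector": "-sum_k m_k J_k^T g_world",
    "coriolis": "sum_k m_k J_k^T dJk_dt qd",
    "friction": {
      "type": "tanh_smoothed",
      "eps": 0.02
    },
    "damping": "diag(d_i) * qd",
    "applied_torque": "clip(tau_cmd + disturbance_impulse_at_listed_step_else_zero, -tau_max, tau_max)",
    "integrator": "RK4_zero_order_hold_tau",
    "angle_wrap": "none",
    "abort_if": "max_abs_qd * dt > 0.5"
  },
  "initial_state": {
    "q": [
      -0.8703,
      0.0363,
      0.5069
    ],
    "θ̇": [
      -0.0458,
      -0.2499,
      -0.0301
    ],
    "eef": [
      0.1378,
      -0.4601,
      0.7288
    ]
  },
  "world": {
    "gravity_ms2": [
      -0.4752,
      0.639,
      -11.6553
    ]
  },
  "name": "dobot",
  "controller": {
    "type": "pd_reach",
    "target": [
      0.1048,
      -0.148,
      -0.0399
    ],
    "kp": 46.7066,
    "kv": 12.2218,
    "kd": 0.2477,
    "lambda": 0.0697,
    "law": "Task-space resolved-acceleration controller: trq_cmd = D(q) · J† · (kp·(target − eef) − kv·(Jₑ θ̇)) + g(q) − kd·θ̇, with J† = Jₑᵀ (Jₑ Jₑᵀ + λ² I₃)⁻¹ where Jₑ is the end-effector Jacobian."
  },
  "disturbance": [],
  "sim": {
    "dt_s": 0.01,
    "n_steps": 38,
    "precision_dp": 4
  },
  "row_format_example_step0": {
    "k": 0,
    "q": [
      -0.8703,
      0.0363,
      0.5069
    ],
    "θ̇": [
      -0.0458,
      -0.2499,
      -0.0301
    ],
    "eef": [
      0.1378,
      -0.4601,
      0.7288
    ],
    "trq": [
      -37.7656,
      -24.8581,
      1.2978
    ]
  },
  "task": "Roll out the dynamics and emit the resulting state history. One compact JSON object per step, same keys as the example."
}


{"k":1,"q":[-0.8761,0.0347,0.5184],"\u03b8\u0307":[-1.0986,-0.076,2.3082],"eef":[0.1385,-0.4613,0.7266],"trq":[-32.9042,-21.8726,0.7356]}
{"k":2,"q":[-0.8916,0.0347,0.5509],"\u03b8\u0307":[-2.0016,0.0762,4.1844],"eef":[0.1392,-0.4617,0.722],"trq":[-27.2627,-18.2712,0.4337]}
{"k":3,"q":[-0.9154,0.0361,0.6],"\u03b8\u0307":[-2.7467,0.2006,5.6258],"eef":[0.1399,-0.4616,0.7151],"trq":[-20.9495,-14.1671,0.3129]}
{"k":4,"q":[-0.9458,0.0386,0.6616],"\u03b8\u0307":[-3.3302,0.293,6.6643],"eef":[0.1405,-0.4612,0.7058],"trq":[-14.3022,-9.8222,0.3043]}
{"k":5,"q":[-0.9812,0.0418,0.7317],"\u03b8\u0307":[-3.7471,0.3379,7.353],"eef":[0.141,-0.4607,0.6942],"trq":[-7.7645,-5.55,0.3493]}
{"k":6,"q":[-1.0199,0.0451,0.8073],"\u03b8\u0307":[-4.0047,0.3263,7.756],"eef":[0.1414,-0.4602,0.6804],"trq":[-1.727,-1.6109,0.4045]}
{"k":7,"q":[-1.0606,0.048,0.8859],"\u03b8\u0307":[-4.123,0.2606,7.9397],"eef":[0.1417,-0.4597,0.6647],"trq":[3.5659,1.8408,0.4432]}
{"k":8,"q":[-1.1018,0.0501,0.9654],"\u03b8\u0307":[-4.1306,0.1536,7.963],"eef":[0.142,-0.4591,0.6473],"trq":[8.0223,4.7522,0.4526]}
{"k":9,"q":[-1.1427,0.0509,1.0446],"\u03b8\u0307":[-4.0587,0.0231,7.8735],"eef":[0.1424,-0.4586,0.6287],"trq":[11.6621,7.1392,0.4295]}
{"k":10,"q":[-1.1827,0.0505,1.1224],"\u03b8\u0307":[-3.9462,-0.0975,7.7002],"eef":[0.1429,-0.4579,0.6092],"trq":[14.5644,9.0441,0.3777]}
{"k":11,"q":[-1.2215,0.049,1.1983],"\u03b8\u0307":[-3.8033,-0.2128,7.4793],"eef":[0.1435,-0.4571,0.589],"trq":[16.8379,10.5408,0.2994]}
{"k":12,"q":[-1.2587,0.0463,1.2718],"\u03b8\u0307":[-3.6436,-0.3171,7.2315],"eef":[0.1442,-0.456,0.5684],"trq":[18.5891,11.6961,0.1997]}
{"k":13,"q":[-1.2943,0.0427,1.3428],"\u03b8\u0307":[-3.4782,-0.4048,6.9702],"eef":[0.1451,-0.4547,0.5476],"trq":[19.9137,12.5691,0.0839]}
{"k":14,"q":[-1.3282,0.0383,1.4111],"\u03b8\u0307":[-3.3142,-0.4737,6.7048],"eef":[0.1461,-0.4531,0.5269],"trq":[20.894,13.2115,-0.0434]}
{"k":15,"q":[-1.3606,0.0333,1.4768],"\u03b8\u0307":[-3.1556,-0.5238,6.4419],"eef":[0.1472,-0.4512,0.5063],"trq":[21.5987,13.667,-0.1784]}
{"k":16,"q":[-1.3914,0.0279,1.5399],"\u03b8\u0307":[-3.0043,-0.5562,6.1861],"eef":[0.1484,-0.4489,0.4861],"trq":[22.0839,13.9723,-0.3178]}
{"k":17,"q":[-1.4207,0.0222,1.6005],"\u03b8\u0307":[-2.8612,-0.5727,5.9399],"eef":[0.1497,-0.4463,0.4662],"trq":[22.3954,14.1578,-0.4593]}
{"k":18,"q":[-1.4486,0.0165,1.6587],"\u03b8\u0307":[-2.7264,-0.5754,5.7052],"eef":[0.1509,-0.4434,0.4467],"trq":[22.5703,14.2486,-0.6008]}
{"k":19,"q":[-1.4752,0.0108,1.7146],"\u03b8\u0307":[-2.5995,-0.5661,5.4827],"eef":[0.1522,-0.4401,0.4278],"trq":[22.6384,14.2651,-0.7407]}
{"k":20,"q":[-1.5006,0.0052,1.7683],"\u03b8\u0307":[-2.4801,-0.5468,5.2725],"eef":[0.1534,-0.4364,0.4093],"trq":[22.6237,14.2241,-0.8778]}
{"k":21,"q":[-1.5249,-0.0001,1.82],"\u03b8\u0307":[-2.3674,-0.5193,5.0745],"eef":[0.1546,-0.4325,0.3915],"trq":[22.5457,14.1392,-1.0112]}
{"k":22,"q":[-1.548,-0.0052,1.8698],"\u03b8\u0307":[-2.2608,-0.4851,4.8882],"eef":[0.1558,-0.4283,0.3742],"trq":[22.4198,14.0214,-1.1401]}
{"k":23,"q":[-1.5701,-0.0098,1.9178],"\u03b8\u0307":[-2.1596,-0.4454,4.713],"eef":[0.1568,-0.4238,0.3574],"trq":[22.2588,13.8796,-1.2639]}
{"k":24,"q":[-1.5912,-0.014,1.9641],"\u03b8\u0307":[-2.0631,-0.4015,4.5481],"eef":[0.1578,-0.4191,0.3413],"trq":[22.0726,13.721,-1.3825]}
{"k":25,"q":[-1.6114,-0.0178,2.0088],"\u03b8\u0307":[-1.9708,-0.3543,4.3928],"eef":[0.1587,-0.4142,0.3257],"trq":[21.8693,13.5516,-1.4954]}
{"k":26,"q":[-1.6306,-0.0211,2.052],"\u03b8\u0307":[-1.8822,-0.3047,4.2464],"eef":[0.1595,-0.4091,0.3107],"trq":[21.6555,13.3758,-1.6025]}
{"k":27,"q":[-1.649,-0.0239,2.0937],"\u03b8\u0307":[-1.7966,-0.2534,4.1082],"eef":[0.1602,-0.4038,0.2963],"trq":[21.4365,13.1976,-1.7037]}
{"k":28,"q":[-1.6666,-0.0262,2.1341],"\u03b8\u0307":[-1.7138,-0.2009,3.9774],"eef":[0.1609,-0.3984,0.2824],"trq":[21.2163,13.0198,-1.7992]}
{"k":29,"q":[-1.6833,-0.0279,2.1732],"\u03b8\u0307":[-1.6334,-0.1478,3.8535],"eef":[0.1614,-0.3929,0.269],"trq":[20.9984,12.8448,-1.8888]}
{"k":30,"q":[-1.6993,-0.0291,2.2112],"\u03b8\u0307":[-1.5549,-0.0944,3.736],"eef":[0.1619,-0.3872,0.2562],"trq":[20.7855,12.6745,-1.9727]}
{"k":31,"q":[-1.7144,-0.0298,2.248],"\u03b8\u0307":[-1.4779,-0.0412,3.6243],"eef":[0.1623,-0.3816,0.2439],"trq":[20.5799,12.5106,-2.051]}
{"k":32,"q":[-1.7288,-0.03,2.2837],"\u03b8\u0307":[-1.3993,0.007,3.5193],"eef":[0.1626,-0.3759,0.232],"trq":[20.3842,12.3567,-2.1243]}
{"k":33,"q":[-1.7424,-0.0297,2.3184],"\u03b8\u0307":[-1.3138,0.0427,3.4229],"eef":[0.1629,-0.3701,0.2207],"trq":[20.2016,12.2181,-2.1932]}
{"k":34,"q":[-1.7551,-0.0291,2.3521],"\u03b8\u0307":[-1.2303,0.0794,3.3304],"eef":[0.1632,-0.3644,0.2098],"trq":[20.0305,12.0879,-2.2567]}
{"k":35,"q":[-1.767,-0.0281,2.385],"\u03b8\u0307":[-1.1496,0.1185,3.2412],"eef":[0.1634,-0.3587,0.1994],"trq":[19.8717,11.966,-2.315]}
{"k":36,"q":[-1.7781,-0.0267,2.4169],"\u03b8\u0307":[-1.0711,0.1591,3.1554],"eef":[0.1635,-0.353,0.1893],"trq":[19.7265,11.8535,-2.3684]}
{"k":37,"q":[-1.7885,-0.0249,2.4481],"\u03b8\u0307":[-0.994,0.2007,3.0731],"eef":[0.1636,-0.3474,0.1798],"trq":[19.596,11.7512,-2.4174]}
{"k":38,"q":[-1.798,-0.0227,2.4784],"\u03b8\u0307":[-0.918,0.2428,2.9944],"eef":[0.1637,-0.3418,0.1706]}


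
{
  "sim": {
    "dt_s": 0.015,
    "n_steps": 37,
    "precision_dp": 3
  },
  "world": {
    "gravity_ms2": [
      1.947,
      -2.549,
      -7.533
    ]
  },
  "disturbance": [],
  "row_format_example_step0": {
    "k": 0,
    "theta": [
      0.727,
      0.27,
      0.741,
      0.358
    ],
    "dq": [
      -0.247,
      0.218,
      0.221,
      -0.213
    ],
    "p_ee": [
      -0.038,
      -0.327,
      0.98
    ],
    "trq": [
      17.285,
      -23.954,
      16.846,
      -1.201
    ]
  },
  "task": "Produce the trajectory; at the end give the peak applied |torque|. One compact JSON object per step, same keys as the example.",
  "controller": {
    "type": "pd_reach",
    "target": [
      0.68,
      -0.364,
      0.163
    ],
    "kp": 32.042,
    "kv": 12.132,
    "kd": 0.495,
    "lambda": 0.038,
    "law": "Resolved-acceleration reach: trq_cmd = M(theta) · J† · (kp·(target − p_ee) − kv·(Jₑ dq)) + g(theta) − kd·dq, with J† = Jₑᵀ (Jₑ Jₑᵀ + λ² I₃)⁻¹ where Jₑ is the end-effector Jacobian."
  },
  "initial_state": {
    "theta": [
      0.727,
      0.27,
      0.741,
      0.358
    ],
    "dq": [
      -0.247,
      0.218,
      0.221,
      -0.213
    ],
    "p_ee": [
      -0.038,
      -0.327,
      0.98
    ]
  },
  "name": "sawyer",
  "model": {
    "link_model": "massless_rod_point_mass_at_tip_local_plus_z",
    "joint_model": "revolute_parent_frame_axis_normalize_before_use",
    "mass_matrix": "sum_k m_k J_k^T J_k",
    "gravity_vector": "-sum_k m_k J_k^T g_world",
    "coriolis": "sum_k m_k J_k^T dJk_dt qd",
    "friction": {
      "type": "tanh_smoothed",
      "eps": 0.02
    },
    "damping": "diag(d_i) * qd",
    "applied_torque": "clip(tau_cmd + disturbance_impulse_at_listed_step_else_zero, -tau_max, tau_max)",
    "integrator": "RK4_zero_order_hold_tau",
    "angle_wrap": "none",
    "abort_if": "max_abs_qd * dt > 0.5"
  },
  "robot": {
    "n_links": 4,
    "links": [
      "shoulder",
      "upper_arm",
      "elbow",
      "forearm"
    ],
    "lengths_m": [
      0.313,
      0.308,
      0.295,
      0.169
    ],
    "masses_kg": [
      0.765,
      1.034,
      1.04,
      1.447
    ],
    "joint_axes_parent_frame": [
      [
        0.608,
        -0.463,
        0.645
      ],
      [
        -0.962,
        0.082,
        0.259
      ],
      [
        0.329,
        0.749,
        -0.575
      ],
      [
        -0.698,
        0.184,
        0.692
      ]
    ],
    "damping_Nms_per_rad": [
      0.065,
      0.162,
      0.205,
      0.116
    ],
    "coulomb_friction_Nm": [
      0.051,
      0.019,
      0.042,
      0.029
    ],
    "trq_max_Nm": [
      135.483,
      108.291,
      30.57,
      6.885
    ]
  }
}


{"k":1,"theta":[0.731,0.281,0.763,0.362],"dq":[0.752,1.192,2.631,0.786],"p_ee":[-0.035,-0.324,0.978],"trq":[11.602,-18.302,12.057,-1.319]}
{"k":2,"theta":[0.746,0.303,0.813,0.376],"dq":[1.297,1.701,4.114,1.096],"p_ee":[-0.027,-0.322,0.972],"trq":[5.556,-12.66,8.537,-1.056]}
{"k":3,"theta":[0.768,0.33,0.882,0.394],"dq":[1.513,1.871,4.953,1.252],"p_ee":[-0.017,-0.322,0.962],"trq":[0.168,-7.697,5.837,-0.755]}
{"k":4,"theta":[0.79,0.357,0.959,0.413],"dq":[1.518,1.842,5.386,1.306],"p_ee":[-0.004,-0.324,0.95],"trq":[-4.339,-3.477,3.625,-0.452]}
{"k":5,"theta":[0.812,0.384,1.041,0.433],"dq":[1.391,1.697,5.57,1.304],"p_ee":[0.01,-0.327,0.935],"trq":[-7.962,0.037,1.719,-0.171]}
{"k":6,"theta":[0.832,0.408,1.125,0.452],"dq":[1.181,1.487,5.6,1.273],"p_ee":[0.025,-0.331,0.919],"trq":[-10.806,2.934,0.027,0.075]}
{"k":7,"theta":[0.847,0.428,1.209,0.471],"dq":[0.915,1.237,5.533,1.23],"p_ee":[0.041,-0.336,0.902],"trq":[-13.006,5.313,-1.495,0.285]}
{"k":8,"theta":[0.859,0.445,1.29,0.489],"dq":[0.609,0.959,5.4,1.182],"p_ee":[0.058,-0.342,0.884],"trq":[-14.691,7.269,-2.867,0.461]}
{"k":9,"theta":[0.865,0.457,1.37,0.506],"dq":[0.273,0.658,5.221,1.133],"p_ee":[0.075,-0.348,0.866],"trq":[-15.973,8.886,-4.096,0.604]}
{"k":10,"theta":[0.867,0.464,1.447,0.523],"dq":[-0.09,0.338,5.007,1.086],"p_ee":[0.092,-0.354,0.846],"trq":[-16.94,10.229,-5.186,0.719]}
{"k":11,"theta":[0.862,0.467,1.52,0.539],"dq":[-0.473,-0.002,4.762,1.043],"p_ee":[0.11,-0.361,0.827],"trq":[-17.673,11.351,-6.137,0.807]}
{"k":12,"theta":[0.852,0.464,1.589,0.554],"dq":[-0.881,-0.363,4.488,1.0],"p_ee":[0.127,-0.367,0.807],"trq":[-18.208,12.299,-6.951,0.876]}
{"k":13,"theta":[0.836,0.456,1.654,0.569],"dq":[-1.314,-0.751,4.182,0.962],"p_ee":[0.143,-0.373,0.787],"trq":[-18.565,13.103,-7.624,0.924]}
{"k":14,"theta":[0.813,0.441,1.714,0.583],"dq":[-1.774,-1.166,3.84,0.933],"p_ee":[0.16,-0.379,0.767],"trq":[-18.76,13.788,-8.155,0.953]}
{"k":15,"theta":[0.783,0.421,1.769,0.597],"dq":[-2.262,-1.612,3.459,0.913],"p_ee":[0.176,-0.384,0.747],"trq":[-18.79,14.364,-8.543,0.965]}
{"k":16,"theta":[0.745,0.393,1.818,0.61],"dq":[-2.784,-2.088,3.036,0.911],"p_ee":[0.191,-0.39,0.727],"trq":[-18.634,14.834,-8.787,0.959]}
{"k":17,"theta":[0.699,0.358,1.86,0.624],"dq":[-3.34,-2.596,2.566,0.938],"p_ee":[0.205,-0.394,0.708],"trq":[-18.249,15.181,-8.882,0.934]}
{"k":18,"theta":[0.644,0.315,1.895,0.639],"dq":[-3.936,-3.136,2.046,1.007],"p_ee":[0.218,-0.399,0.689],"trq":[-17.566,15.374,-8.823,0.885]}
{"k":19,"theta":[0.581,0.264,1.921,0.655],"dq":[-4.571,-3.706,1.472,1.142],"p_ee":[0.23,-0.402,0.67],"trq":[-16.475,15.345,-8.596,0.808]}
{"k":20,"theta":[0.507,0.204,1.939,0.673],"dq":[-5.242,-4.3,0.847,1.368],"p_ee":[0.24,-0.406,0.652],"trq":[-14.78,14.963,-8.178,0.697]}
{"k":21,"theta":[0.424,0.135,1.947,0.696],"dq":[-5.93,-4.906,0.183,1.719],"p_ee":[0.249,-0.409,0.635],"trq":[-12.073,13.947,-7.519,0.544]}
{"k":22,"theta":[0.33,0.057,1.944,0.726],"dq":[-6.58,-5.477,-0.477,2.22],"p_ee":[0.256,-0.411,0.618],"trq":[-7.417,11.66,-6.531,0.344]}
{"k":23,"theta":[0.228,-0.028,1.933,0.763],"dq":[-7.042,-5.913,-1.056,2.838],"p_ee":[0.261,-0.413,0.604],"trq":[0.943,6.96,-5.071,0.121]}
{"k":24,"theta":[0.123,-0.117,1.915,0.81],"dq":[-6.957,-5.94,-1.353,3.376],"p_ee":[0.262,-0.415,0.591],"trq":[14.267,-0.912,-3.348,-0.01]}
{"k":25,"theta":[0.027,-0.201,1.896,0.862],"dq":[-5.748,-5.094,-1.052,3.356],"p_ee":[0.26,-0.418,0.579],"trq":[27.397,-8.564,-2.585,0.217]}
{"k":26,"theta":[-0.042,-0.265,1.886,0.908],"dq":[-3.333,-3.35,-0.158,2.628],"p_ee":[0.256,-0.42,0.569],"trq":[31.082,-10.404,-3.598,0.817]}
{"k":27,"theta":[-0.072,-0.302,1.89,0.944],"dq":[-0.688,-1.598,0.71,2.027],"p_ee":[0.251,-0.423,0.559],"trq":[27.129,-8.107,-4.96,1.234]}
{"k":28,"theta":[-0.066,-0.317,1.905,0.974],"dq":[1.452,-0.397,1.191,1.915],"p_ee":[0.248,-0.426,0.549],"trq":[22.002,-5.652,-5.607,1.288]}
{"k":29,"theta":[-0.032,-0.317,1.924,1.003],"dq":[3.077,0.347,1.356,1.949],"p_ee":[0.247,-0.431,0.538],"trq":[18.027,-4.138,-5.633,1.229]}
{"k":30,"theta":[0.023,-0.309,1.944,1.032],"dq":[4.34,0.806,1.341,1.96],"p_ee":[0.248,-0.436,0.528],"trq":[15.241,-3.391,-5.327,1.181]}
{"k":31,"theta":[0.096,-0.295,1.963,1.062],"dq":[5.38,1.112,1.25,1.913],"p_ee":[0.251,-0.442,0.517],"trq":[13.245,-3.12,-4.897,1.17]}
{"k":32,"theta":[0.183,-0.277,1.981,1.09],"dq":[6.276,1.331,1.139,1.835],"p_ee":[0.255,-0.448,0.507],"trq":[11.625,-3.078,-4.452,1.181]}
{"k":33,"theta":[0.283,-0.256,1.997,1.117],"dq":[7.07,1.5,1.034,1.746],"p_ee":[0.261,-0.455,0.496],"trq":[9.968,-3.036,-4.056,1.201]}
{"k":34,"theta":[0.394,-0.232,2.012,1.143],"dq":[7.768,1.629,0.941,1.656],"p_ee":[0.267,-0.463,0.485],"trq":[7.805,-2.724,-3.758,1.222]}
{"k":35,"theta":[0.515,-0.208,2.025,1.168],"dq":[8.347,1.71,0.853,1.567],"p_ee":[0.275,-0.47,0.474],"trq":[4.591,-1.801,-3.615,1.243]}
{"k":36,"theta":[0.643,-0.182,2.037,1.191],"dq":[8.754,1.722,0.756,1.468],"p_ee":[0.283,-0.478,0.463],"trq":[-0.115,0.073,-3.693,1.268]}
{"k":37,"theta":[0.775,-0.157,2.047,1.212],"dq":[8.917,1.634,0.637,1.339],"p_ee":[0.292,-0.485,0.45]}
{"summary": "max |trq| (N\u00b7m): 31.082"}
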